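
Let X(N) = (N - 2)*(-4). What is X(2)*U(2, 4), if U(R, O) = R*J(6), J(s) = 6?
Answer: 0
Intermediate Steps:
X(N) = 8 - 4*N (X(N) = (-2 + N)*(-4) = 8 - 4*N)
U(R, O) = 6*R (U(R, O) = R*6 = 6*R)
X(2)*U(2, 4) = (8 - 4*2)*(6*2) = (8 - 8)*12 = 0*12 = 0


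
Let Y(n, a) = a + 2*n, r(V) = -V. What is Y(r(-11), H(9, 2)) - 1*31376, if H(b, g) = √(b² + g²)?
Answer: -31354 + √85 ≈ -31345.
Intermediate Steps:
Y(r(-11), H(9, 2)) - 1*31376 = (√(9² + 2²) + 2*(-1*(-11))) - 1*31376 = (√(81 + 4) + 2*11) - 31376 = (√85 + 22) - 31376 = (22 + √85) - 31376 = -31354 + √85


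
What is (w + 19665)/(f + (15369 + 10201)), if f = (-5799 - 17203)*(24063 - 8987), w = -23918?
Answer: 4253/346752582 ≈ 1.2265e-5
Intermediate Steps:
f = -346778152 (f = -23002*15076 = -346778152)
(w + 19665)/(f + (15369 + 10201)) = (-23918 + 19665)/(-346778152 + (15369 + 10201)) = -4253/(-346778152 + 25570) = -4253/(-346752582) = -4253*(-1/346752582) = 4253/346752582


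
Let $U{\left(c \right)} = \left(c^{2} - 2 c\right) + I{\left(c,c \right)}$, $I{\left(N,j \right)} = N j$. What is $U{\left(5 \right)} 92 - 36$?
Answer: $3644$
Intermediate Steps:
$U{\left(c \right)} = - 2 c + 2 c^{2}$ ($U{\left(c \right)} = \left(c^{2} - 2 c\right) + c c = \left(c^{2} - 2 c\right) + c^{2} = - 2 c + 2 c^{2}$)
$U{\left(5 \right)} 92 - 36 = 2 \cdot 5 \left(-1 + 5\right) 92 - 36 = 2 \cdot 5 \cdot 4 \cdot 92 - 36 = 40 \cdot 92 - 36 = 3680 - 36 = 3644$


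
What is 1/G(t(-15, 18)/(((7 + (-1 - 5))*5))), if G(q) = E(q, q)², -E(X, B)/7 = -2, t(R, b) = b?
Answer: 1/196 ≈ 0.0051020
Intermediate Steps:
E(X, B) = 14 (E(X, B) = -7*(-2) = 14)
G(q) = 196 (G(q) = 14² = 196)
1/G(t(-15, 18)/(((7 + (-1 - 5))*5))) = 1/196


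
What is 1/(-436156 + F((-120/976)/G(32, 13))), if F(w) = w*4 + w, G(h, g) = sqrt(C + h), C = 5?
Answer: -240194598448/104762315280680263 + 9150*sqrt(37)/104762315280680263 ≈ -2.2928e-6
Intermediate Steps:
G(h, g) = sqrt(5 + h)
F(w) = 5*w (F(w) = 4*w + w = 5*w)
1/(-436156 + F((-120/976)/G(32, 13))) = 1/(-436156 + 5*((-120/976)/(sqrt(5 + 32)))) = 1/(-436156 + 5*((-120*1/976)/(sqrt(37)))) = 1/(-436156 + 5*(-15*sqrt(37)/4514)) = 1/(-436156 - 75*sqrt(37)/4514)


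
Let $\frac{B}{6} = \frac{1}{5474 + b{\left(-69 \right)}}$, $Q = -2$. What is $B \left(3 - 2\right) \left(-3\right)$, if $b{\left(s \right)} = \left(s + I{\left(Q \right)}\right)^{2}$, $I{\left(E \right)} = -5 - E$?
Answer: $- \frac{9}{5329} \approx -0.0016889$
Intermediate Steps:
$b{\left(s \right)} = \left(-3 + s\right)^{2}$ ($b{\left(s \right)} = \left(s - 3\right)^{2} = \left(-3 + s\right)^{2}$)
$B = \frac{3}{5329}$ ($B = \frac{6}{5474 + \left(-3 - 69\right)^{2}} = \frac{6}{5474 + \left(-72\right)^{2}} = \frac{6}{5474 + 5184} = \frac{6}{10658} = 6 \cdot \frac{1}{10658} = \frac{3}{5329} \approx 0.00056296$)
$B \left(3 - 2\right) \left(-3\right) = \frac{3 \left(3 - 2\right) \left(-3\right)}{5329} = \frac{3 \cdot 1 \left(-3\right)}{5329} = \frac{3}{5329} \left(-3\right) = - \frac{9}{5329}$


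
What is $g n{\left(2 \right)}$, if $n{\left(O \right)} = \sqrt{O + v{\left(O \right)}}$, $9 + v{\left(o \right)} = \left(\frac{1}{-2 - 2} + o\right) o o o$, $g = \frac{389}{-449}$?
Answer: $- \frac{389 \sqrt{7}}{449} \approx -2.2922$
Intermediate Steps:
$g = - \frac{389}{449}$ ($g = 389 \left(- \frac{1}{449}\right) = - \frac{389}{449} \approx -0.86637$)
$v{\left(o \right)} = -9 + o^{3} \left(- \frac{1}{4} + o\right)$ ($v{\left(o \right)} = -9 + \left(\frac{1}{-2 - 2} + o\right) o o o = -9 + \left(\frac{1}{-4} + o\right) o^{2} o = -9 + \left(- \frac{1}{4} + o\right) o^{3} = -9 + o^{3} \left(- \frac{1}{4} + o\right)$)
$n{\left(O \right)} = \sqrt{-9 + O + O^{4} - \frac{O^{3}}{4}}$ ($n{\left(O \right)} = \sqrt{O - \left(9 - O^{4} + \frac{O^{3}}{4}\right)} = \sqrt{-9 + O + O^{4} - \frac{O^{3}}{4}}$)
$g n{\left(2 \right)} = - \frac{389 \frac{\sqrt{-36 - 2^{3} + 4 \cdot 2 + 4 \cdot 2^{4}}}{2}}{449} = - \frac{389 \frac{\sqrt{-36 - 8 + 8 + 4 \cdot 16}}{2}}{449} = - \frac{389 \frac{\sqrt{-36 - 8 + 8 + 64}}{2}}{449} = - \frac{389 \frac{\sqrt{28}}{2}}{449} = - \frac{389 \frac{2 \sqrt{7}}{2}}{449} = - \frac{389 \sqrt{7}}{449}$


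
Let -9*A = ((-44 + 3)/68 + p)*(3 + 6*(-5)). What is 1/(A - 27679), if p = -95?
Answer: -68/1901675 ≈ -3.5758e-5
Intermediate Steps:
A = -19503/68 (A = -((-44 + 3)/68 - 95)*(3 + 6*(-5))/9 = -(-41*1/68 - 95)*(3 - 30)/9 = -(-41/68 - 95)*(-27)/9 = -(-2167)*(-27)/204 = -⅑*175527/68 = -19503/68 ≈ -286.81)
1/(A - 27679) = 1/(-19503/68 - 27679) = 1/(-1901675/68) = -68/1901675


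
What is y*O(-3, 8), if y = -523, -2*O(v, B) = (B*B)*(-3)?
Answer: -50208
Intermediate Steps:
O(v, B) = 3*B²/2 (O(v, B) = -B*B*(-3)/2 = -B²*(-3)/2 = -(-3)*B²/2 = 3*B²/2)
y*O(-3, 8) = -1569*8²/2 = -1569*64/2 = -523*96 = -50208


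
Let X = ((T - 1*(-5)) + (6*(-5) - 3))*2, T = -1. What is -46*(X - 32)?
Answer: 4140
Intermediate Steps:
X = -58 (X = ((-1 - 1*(-5)) + (6*(-5) - 3))*2 = ((-1 + 5) + (-30 - 3))*2 = (4 - 33)*2 = -29*2 = -58)
-46*(X - 32) = -46*(-58 - 32) = -46*(-90) = 4140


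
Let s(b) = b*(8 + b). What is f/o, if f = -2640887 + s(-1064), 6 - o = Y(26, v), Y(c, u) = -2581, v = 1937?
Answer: -1517303/2587 ≈ -586.51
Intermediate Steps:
o = 2587 (o = 6 - 1*(-2581) = 6 + 2581 = 2587)
f = -1517303 (f = -2640887 - 1064*(8 - 1064) = -2640887 - 1064*(-1056) = -2640887 + 1123584 = -1517303)
f/o = -1517303/2587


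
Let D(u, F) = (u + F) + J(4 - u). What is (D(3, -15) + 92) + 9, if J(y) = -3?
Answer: 86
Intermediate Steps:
D(u, F) = -3 + F + u (D(u, F) = (u + F) - 3 = (F + u) - 3 = -3 + F + u)
(D(3, -15) + 92) + 9 = ((-3 - 15 + 3) + 92) + 9 = (-15 + 92) + 9 = 77 + 9 = 86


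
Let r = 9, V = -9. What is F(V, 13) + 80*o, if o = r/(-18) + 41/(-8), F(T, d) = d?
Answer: -437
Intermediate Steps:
o = -45/8 (o = 9/(-18) + 41/(-8) = 9*(-1/18) + 41*(-1/8) = -1/2 - 41/8 = -45/8 ≈ -5.6250)
F(V, 13) + 80*o = 13 + 80*(-45/8) = 13 - 450 = -437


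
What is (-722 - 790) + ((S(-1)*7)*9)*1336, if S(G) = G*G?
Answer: 82656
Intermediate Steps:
S(G) = G²
(-722 - 790) + ((S(-1)*7)*9)*1336 = (-722 - 790) + (((-1)²*7)*9)*1336 = -1512 + ((1*7)*9)*1336 = -1512 + (7*9)*1336 = -1512 + 63*1336 = -1512 + 84168 = 82656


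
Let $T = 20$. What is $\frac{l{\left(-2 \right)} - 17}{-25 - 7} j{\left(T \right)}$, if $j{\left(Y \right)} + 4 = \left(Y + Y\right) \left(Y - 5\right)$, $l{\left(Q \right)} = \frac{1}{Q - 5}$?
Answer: $\frac{2235}{7} \approx 319.29$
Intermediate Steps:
$l{\left(Q \right)} = \frac{1}{-5 + Q}$
$j{\left(Y \right)} = -4 + 2 Y \left(-5 + Y\right)$ ($j{\left(Y \right)} = -4 + \left(Y + Y\right) \left(Y - 5\right) = -4 + 2 Y \left(-5 + Y\right)$)
$\frac{l{\left(-2 \right)} - 17}{-25 - 7} j{\left(T \right)} = \frac{\frac{1}{-5 - 2} - 17}{-25 - 7} \left(-4 - 200 + 2 \cdot 20^{2}\right) = \frac{\frac{1}{-7} - 17}{-32} \left(-4 - 200 + 2 \cdot 400\right) = \left(- \frac{1}{7} - 17\right) \left(- \frac{1}{32}\right) \left(-4 - 200 + 800\right) = \left(- \frac{120}{7}\right) \left(- \frac{1}{32}\right) 596 = \frac{15}{28} \cdot 596 = \frac{2235}{7}$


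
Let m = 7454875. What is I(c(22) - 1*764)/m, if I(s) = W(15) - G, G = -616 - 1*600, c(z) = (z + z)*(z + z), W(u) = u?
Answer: 1231/7454875 ≈ 0.00016513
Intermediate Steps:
c(z) = 4*z**2 (c(z) = (2*z)*(2*z) = 4*z**2)
G = -1216 (G = -616 - 600 = -1216)
I(s) = 1231 (I(s) = 15 - 1*(-1216) = 15 + 1216 = 1231)
I(c(22) - 1*764)/m = 1231/7454875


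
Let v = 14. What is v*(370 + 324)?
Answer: 9716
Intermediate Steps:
v*(370 + 324) = 14*(370 + 324) = 14*694 = 9716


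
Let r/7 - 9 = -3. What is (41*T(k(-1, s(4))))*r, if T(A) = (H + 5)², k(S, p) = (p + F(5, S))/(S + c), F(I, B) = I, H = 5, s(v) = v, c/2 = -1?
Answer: 172200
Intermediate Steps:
c = -2 (c = 2*(-1) = -2)
r = 42 (r = 63 + 7*(-3) = 63 - 21 = 42)
k(S, p) = (5 + p)/(-2 + S) (k(S, p) = (p + 5)/(S - 2) = (5 + p)/(-2 + S))
T(A) = 100 (T(A) = (5 + 5)² = 10² = 100)
(41*T(k(-1, s(4))))*r = (41*100)*42 = 4100*42 = 172200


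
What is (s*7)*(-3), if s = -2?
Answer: 42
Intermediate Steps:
(s*7)*(-3) = -2*7*(-3) = -14*(-3) = 42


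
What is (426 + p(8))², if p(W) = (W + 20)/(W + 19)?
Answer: 132940900/729 ≈ 1.8236e+5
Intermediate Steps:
p(W) = (20 + W)/(19 + W)
(426 + p(8))² = (426 + (20 + 8)/(19 + 8))² = (426 + 28/27)² = (11530/27)² = 132940900/729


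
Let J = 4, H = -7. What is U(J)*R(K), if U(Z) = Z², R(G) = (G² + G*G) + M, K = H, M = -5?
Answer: 1488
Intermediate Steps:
K = -7
R(G) = -5 + 2*G² (R(G) = (G² + G*G) - 5 = (G² + G²) - 5 = 2*G² - 5 = -5 + 2*G²)
U(J)*R(K) = 4²*(-5 + 2*(-7)²) = 16*(-5 + 2*49) = 16*(-5 + 98) = 16*93 = 1488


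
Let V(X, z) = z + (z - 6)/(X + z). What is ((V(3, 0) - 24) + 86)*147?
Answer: 8820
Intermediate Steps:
V(X, z) = z + (-6 + z)/(X + z)
((V(3, 0) - 24) + 86)*147 = (((-6 + 0 + 0² + 3*0)/(3 + 0) - 24) + 86)*147 = (((-6 + 0 + 0 + 0)/3 - 24) + 86)*147 = (((⅓)*(-6) - 24) + 86)*147 = ((-2 - 24) + 86)*147 = (-26 + 86)*147 = 60*147 = 8820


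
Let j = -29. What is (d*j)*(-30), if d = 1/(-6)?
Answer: -145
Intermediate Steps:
d = -⅙ ≈ -0.16667
(d*j)*(-30) = -⅙*(-29)*(-30) = (29/6)*(-30) = -145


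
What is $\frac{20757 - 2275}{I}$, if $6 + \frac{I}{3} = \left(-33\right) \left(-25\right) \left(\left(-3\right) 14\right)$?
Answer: $- \frac{9241}{51984} \approx -0.17777$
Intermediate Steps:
$I = -103968$ ($I = -18 + 3 \left(-33\right) \left(-25\right) \left(\left(-3\right) 14\right) = -18 + 3 \cdot 825 \left(-42\right) = -18 + 3 \left(-34650\right) = -18 - 103950 = -103968$)
$\frac{20757 - 2275}{I} = \frac{20757 - 2275}{-103968} = 18482 \left(- \frac{1}{103968}\right) = - \frac{9241}{51984}$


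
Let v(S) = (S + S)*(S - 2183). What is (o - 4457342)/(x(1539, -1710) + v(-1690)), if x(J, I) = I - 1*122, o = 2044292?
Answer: -1206525/6544454 ≈ -0.18436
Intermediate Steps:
v(S) = 2*S*(-2183 + S) (v(S) = (2*S)*(-2183 + S) = 2*S*(-2183 + S))
x(J, I) = -122 + I (x(J, I) = I - 122 = -122 + I)
(o - 4457342)/(x(1539, -1710) + v(-1690)) = (2044292 - 4457342)/((-122 - 1710) + 2*(-1690)*(-2183 - 1690)) = -2413050/(-1832 + 2*(-1690)*(-3873)) = -2413050/(-1832 + 13090740) = -2413050/13088908 = -2413050*1/13088908 = -1206525/6544454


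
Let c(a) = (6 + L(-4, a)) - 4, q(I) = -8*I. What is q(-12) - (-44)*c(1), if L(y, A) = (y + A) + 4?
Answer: 228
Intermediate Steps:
L(y, A) = 4 + A + y (L(y, A) = (A + y) + 4 = 4 + A + y)
c(a) = 2 + a (c(a) = (6 + (4 + a - 4)) - 4 = (6 + a) - 4 = 2 + a)
q(-12) - (-44)*c(1) = -8*(-12) - (-44)*(2 + 1) = 96 - (-44)*3 = 96 - 44*(-3) = 96 + 132 = 228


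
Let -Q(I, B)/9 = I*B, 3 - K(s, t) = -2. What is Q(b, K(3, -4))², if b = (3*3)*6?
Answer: 5904900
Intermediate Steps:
K(s, t) = 5 (K(s, t) = 3 - 1*(-2) = 3 + 2 = 5)
b = 54 (b = 9*6 = 54)
Q(I, B) = -9*B*I (Q(I, B) = -9*I*B = -9*B*I)
Q(b, K(3, -4))² = (-9*5*54)² = (-2430)² = 5904900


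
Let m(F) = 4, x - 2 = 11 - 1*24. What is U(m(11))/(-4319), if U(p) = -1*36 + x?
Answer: 47/4319 ≈ 0.010882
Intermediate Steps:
x = -11 (x = 2 + (11 - 1*24) = 2 + (11 - 24) = 2 - 13 = -11)
U(p) = -47 (U(p) = -1*36 - 11 = -36 - 11 = -47)
U(m(11))/(-4319) = -47/(-4319) = -47*(-1/4319) = 47/4319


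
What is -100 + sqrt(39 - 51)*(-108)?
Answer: -100 - 216*I*sqrt(3) ≈ -100.0 - 374.12*I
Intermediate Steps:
-100 + sqrt(39 - 51)*(-108) = -100 + sqrt(-12)*(-108) = -100 + (2*I*sqrt(3))*(-108) = -100 - 216*I*sqrt(3)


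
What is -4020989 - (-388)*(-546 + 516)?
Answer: -4032629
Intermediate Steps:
-4020989 - (-388)*(-546 + 516) = -4020989 - (-388)*(-30) = -4020989 - 1*11640 = -4020989 - 11640 = -4032629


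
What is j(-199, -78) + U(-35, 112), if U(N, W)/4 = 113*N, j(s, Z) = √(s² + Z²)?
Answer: -15820 + √45685 ≈ -15606.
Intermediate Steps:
j(s, Z) = √(Z² + s²)
U(N, W) = 452*N (U(N, W) = 4*(113*N) = 452*N)
j(-199, -78) + U(-35, 112) = √((-78)² + (-199)²) + 452*(-35) = √(6084 + 39601) - 15820 = √45685 - 15820 = -15820 + √45685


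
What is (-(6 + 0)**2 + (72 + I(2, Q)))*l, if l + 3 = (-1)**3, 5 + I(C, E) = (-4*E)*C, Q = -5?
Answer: -284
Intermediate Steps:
I(C, E) = -5 - 4*C*E (I(C, E) = -5 + (-4*E)*C = -5 - 4*C*E)
l = -4 (l = -3 + (-1)**3 = -3 - 1 = -4)
(-(6 + 0)**2 + (72 + I(2, Q)))*l = (-(6 + 0)**2 + (72 + (-5 - 4*2*(-5))))*(-4) = (-1*6**2 + (72 + (-5 + 40)))*(-4) = (-1*36 + (72 + 35))*(-4) = (-36 + 107)*(-4) = 71*(-4) = -284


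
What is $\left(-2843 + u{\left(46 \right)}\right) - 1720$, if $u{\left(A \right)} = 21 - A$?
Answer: $-4588$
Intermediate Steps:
$\left(-2843 + u{\left(46 \right)}\right) - 1720 = \left(-2843 + \left(21 - 46\right)\right) - 1720 = \left(-2843 - 25\right) - 1720 = -2868 - 1720 = -4588$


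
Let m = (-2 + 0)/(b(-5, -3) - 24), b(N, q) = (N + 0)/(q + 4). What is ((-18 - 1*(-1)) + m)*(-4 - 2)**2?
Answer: -17676/29 ≈ -609.52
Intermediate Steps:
b(N, q) = N/(4 + q)
m = 2/29 (m = (-2 + 0)/(-5/(4 - 3) - 24) = -2/(-5/1 - 24) = -2/(-5*1 - 24) = -2/(-5 - 24) = -2/(-29) = -2*(-1/29) = 2/29 ≈ 0.068966)
((-18 - 1*(-1)) + m)*(-4 - 2)**2 = ((-18 - 1*(-1)) + 2/29)*(-4 - 2)**2 = ((-18 + 1) + 2/29)*(-6)**2 = (-17 + 2/29)*36 = -491/29*36 = -17676/29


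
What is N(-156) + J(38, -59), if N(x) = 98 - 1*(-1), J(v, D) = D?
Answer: 40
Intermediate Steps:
N(x) = 99 (N(x) = 98 + 1 = 99)
N(-156) + J(38, -59) = 99 - 59 = 40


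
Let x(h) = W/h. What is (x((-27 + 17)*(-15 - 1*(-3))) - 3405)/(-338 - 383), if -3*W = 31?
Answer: 1225831/259560 ≈ 4.7227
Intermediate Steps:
W = -31/3 (W = -⅓*31 = -31/3 ≈ -10.333)
x(h) = -31/(3*h)
(x((-27 + 17)*(-15 - 1*(-3))) - 3405)/(-338 - 383) = (-31*1/((-27 + 17)*(-15 - 1*(-3)))/3 - 3405)/(-338 - 383) = (-31*(-1/(10*(-15 + 3)))/3 - 3405)/(-721) = (-31/(3*((-10*(-12)))) - 3405)*(-1/721) = (-31/3/120 - 3405)*(-1/721) = (-31/3*1/120 - 3405)*(-1/721) = (-31/360 - 3405)*(-1/721) = -1225831/360*(-1/721) = 1225831/259560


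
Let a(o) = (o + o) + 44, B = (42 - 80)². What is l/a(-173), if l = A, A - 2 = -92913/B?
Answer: 90025/436088 ≈ 0.20644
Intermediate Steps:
B = 1444 (B = (-38)² = 1444)
a(o) = 44 + 2*o (a(o) = 2*o + 44 = 44 + 2*o)
A = -90025/1444 (A = 2 - 92913/1444 = -90025/1444 ≈ -62.344)
l = -90025/1444 ≈ -62.344
l/a(-173) = -90025/(1444*(44 + 2*(-173))) = -90025/(1444*(44 - 346)) = -90025/1444/(-302) = -90025/1444*(-1/302) = 90025/436088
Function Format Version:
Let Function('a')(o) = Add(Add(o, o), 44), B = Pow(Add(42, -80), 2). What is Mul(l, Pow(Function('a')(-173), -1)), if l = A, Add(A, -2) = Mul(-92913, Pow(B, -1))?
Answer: Rational(90025, 436088) ≈ 0.20644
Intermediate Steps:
B = 1444 (B = Pow(-38, 2) = 1444)
Function('a')(o) = Add(44, Mul(2, o)) (Function('a')(o) = Add(Mul(2, o), 44) = Add(44, Mul(2, o)))
A = Rational(-90025, 1444) (A = Add(2, Mul(-92913, Pow(1444, -1))) = Add(2, Mul(-92913, Rational(1, 1444))) = Add(2, Rational(-92913, 1444)) = Rational(-90025, 1444) ≈ -62.344)
l = Rational(-90025, 1444) ≈ -62.344
Mul(l, Pow(Function('a')(-173), -1)) = Mul(Rational(-90025, 1444), Pow(Add(44, Mul(2, -173)), -1)) = Mul(Rational(-90025, 1444), Pow(Add(44, -346), -1)) = Mul(Rational(-90025, 1444), Pow(-302, -1)) = Mul(Rational(-90025, 1444), Rational(-1, 302)) = Rational(90025, 436088)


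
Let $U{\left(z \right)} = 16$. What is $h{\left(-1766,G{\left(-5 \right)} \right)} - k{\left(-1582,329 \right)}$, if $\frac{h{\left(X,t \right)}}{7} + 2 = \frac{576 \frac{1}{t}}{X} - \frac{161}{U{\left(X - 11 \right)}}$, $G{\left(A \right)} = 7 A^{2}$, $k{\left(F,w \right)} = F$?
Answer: $\frac{528934467}{353200} \approx 1497.5$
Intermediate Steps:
$h{\left(X,t \right)} = - \frac{1351}{16} + \frac{4032}{X t}$ ($h{\left(X,t \right)} = -14 + 7 \left(\frac{576 \frac{1}{t}}{X} - \frac{161}{16}\right) = -14 + 7 \left(\frac{576}{X t} - \frac{161}{16}\right) = -14 + 7 \left(- \frac{161}{16} + \frac{576}{X t}\right) = -14 - \left(\frac{1127}{16} - \frac{4032}{X t}\right) = - \frac{1351}{16} + \frac{4032}{X t}$)
$h{\left(-1766,G{\left(-5 \right)} \right)} - k{\left(-1582,329 \right)} = \left(- \frac{1351}{16} + \frac{4032}{\left(-1766\right) 7 \left(-5\right)^{2}}\right) - -1582 = \left(- \frac{1351}{16} + 4032 \left(- \frac{1}{1766}\right) \frac{1}{7 \cdot 25}\right) + 1582 = \left(- \frac{1351}{16} + 4032 \left(- \frac{1}{1766}\right) \frac{1}{175}\right) + 1582 = \left(- \frac{1351}{16} - \frac{288}{22075}\right) + 1582 = - \frac{29827933}{353200} + 1582 = \frac{528934467}{353200}$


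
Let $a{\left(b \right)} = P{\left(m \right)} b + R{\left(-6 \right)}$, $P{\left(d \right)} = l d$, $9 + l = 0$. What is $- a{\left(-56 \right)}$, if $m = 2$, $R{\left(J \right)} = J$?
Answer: $-1002$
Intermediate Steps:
$l = -9$ ($l = -9 + 0 = -9$)
$P{\left(d \right)} = - 9 d$
$a{\left(b \right)} = -6 - 18 b$ ($a{\left(b \right)} = \left(-9\right) 2 b - 6 = - 18 b - 6 = -6 - 18 b$)
$- a{\left(-56 \right)} = - (-6 - -1008) = - (-6 + 1008) = \left(-1\right) 1002 = -1002$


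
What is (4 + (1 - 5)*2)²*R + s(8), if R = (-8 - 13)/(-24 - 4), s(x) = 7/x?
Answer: 103/8 ≈ 12.875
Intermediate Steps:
R = ¾ (R = -21/(-28) = -21*(-1/28) = ¾ ≈ 0.75000)
(4 + (1 - 5)*2)²*R + s(8) = (4 + (1 - 5)*2)²*(¾) + 7/8 = (4 - 4*2)²*(¾) + 7*(⅛) = (4 - 8)²*(¾) + 7/8 = (-4)²*(¾) + 7/8 = 16*(¾) + 7/8 = 12 + 7/8 = 103/8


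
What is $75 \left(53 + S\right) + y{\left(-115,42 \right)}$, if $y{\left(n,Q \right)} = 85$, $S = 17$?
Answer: $5335$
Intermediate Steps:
$75 \left(53 + S\right) + y{\left(-115,42 \right)} = 75 \left(53 + 17\right) + 85 = 75 \cdot 70 + 85 = 5250 + 85 = 5335$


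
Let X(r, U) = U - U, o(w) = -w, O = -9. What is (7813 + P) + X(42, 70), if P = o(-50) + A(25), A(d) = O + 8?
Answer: 7862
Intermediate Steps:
A(d) = -1 (A(d) = -9 + 8 = -1)
X(r, U) = 0
P = 49 (P = -1*(-50) - 1 = 50 - 1 = 49)
(7813 + P) + X(42, 70) = (7813 + 49) + 0 = 7862 + 0 = 7862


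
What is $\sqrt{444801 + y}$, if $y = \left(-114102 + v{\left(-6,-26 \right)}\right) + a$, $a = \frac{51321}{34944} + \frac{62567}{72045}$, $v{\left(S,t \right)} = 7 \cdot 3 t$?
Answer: $\frac{\sqrt{403651205774686243010}}{34965840} \approx 574.59$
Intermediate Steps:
$v{\left(S,t \right)} = 21 t$
$a = \frac{1961254231}{839180160}$ ($a = 51321 \cdot \frac{1}{34944} + 62567 \cdot \frac{1}{72045} = \frac{17107}{11648} + \frac{62567}{72045} = \frac{1961254231}{839180160} \approx 2.3371$)
$y = - \frac{96208365729449}{839180160}$ ($y = \left(-114102 + 21 \left(-26\right)\right) + \frac{1961254231}{839180160} = \left(-114102 - 546\right) + \frac{1961254231}{839180160} = -114648 + \frac{1961254231}{839180160} = - \frac{96208365729449}{839180160} \approx -1.1465 \cdot 10^{5}$)
$\sqrt{444801 + y} = \sqrt{444801 - \frac{96208365729449}{839180160}} = \sqrt{\frac{277059808618711}{839180160}} = \frac{\sqrt{403651205774686243010}}{34965840}$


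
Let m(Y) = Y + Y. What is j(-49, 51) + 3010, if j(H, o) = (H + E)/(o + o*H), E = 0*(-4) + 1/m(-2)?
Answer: 29474117/9792 ≈ 3010.0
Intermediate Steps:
m(Y) = 2*Y
E = -¼ (E = 0*(-4) + 1/(2*(-2)) = 0 + 1/(-4) = 0 - ¼ = -¼ ≈ -0.25000)
j(H, o) = (-¼ + H)/(o + H*o) (j(H, o) = (H - ¼)/(o + o*H) = (-¼ + H)/(o + H*o))
j(-49, 51) + 3010 = (-¼ - 49)/(51*(1 - 49)) + 3010 = (1/51)*(-197/4)/(-48) + 3010 = (1/51)*(-1/48)*(-197/4) + 3010 = 197/9792 + 3010 = 29474117/9792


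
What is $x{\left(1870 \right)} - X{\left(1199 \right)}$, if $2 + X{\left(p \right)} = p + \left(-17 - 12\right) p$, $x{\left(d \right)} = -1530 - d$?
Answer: $30174$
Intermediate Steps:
$X{\left(p \right)} = -2 - 28 p$ ($X{\left(p \right)} = -2 + \left(p + \left(-17 - 12\right) p\right) = -2 + \left(p - 29 p\right) = -2 - 28 p$)
$x{\left(1870 \right)} - X{\left(1199 \right)} = \left(-1530 - 1870\right) - \left(-2 - 33572\right) = -3400 - -33574 = -3400 + 33574 = 30174$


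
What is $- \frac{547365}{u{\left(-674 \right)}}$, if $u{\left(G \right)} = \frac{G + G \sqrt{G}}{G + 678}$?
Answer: $\frac{72982}{15165} - \frac{72982 i \sqrt{674}}{15165} \approx 4.8125 - 124.94 i$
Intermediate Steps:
$u{\left(G \right)} = \frac{G + G^{\frac{3}{2}}}{678 + G}$
$- \frac{547365}{u{\left(-674 \right)}} = - \frac{547365}{\frac{1}{678 - 674} \left(-674 + \left(-674\right)^{\frac{3}{2}}\right)} = - \frac{547365}{\frac{1}{4} \left(-674 - 674 i \sqrt{674}\right)} = - \frac{547365}{- \frac{337}{2} - \frac{337 i \sqrt{674}}{2}}$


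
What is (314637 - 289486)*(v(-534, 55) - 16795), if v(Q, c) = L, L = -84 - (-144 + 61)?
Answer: -422436196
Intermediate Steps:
L = -1 (L = -84 - 1*(-83) = -84 + 83 = -1)
v(Q, c) = -1
(314637 - 289486)*(v(-534, 55) - 16795) = (314637 - 289486)*(-1 - 16795) = 25151*(-16796) = -422436196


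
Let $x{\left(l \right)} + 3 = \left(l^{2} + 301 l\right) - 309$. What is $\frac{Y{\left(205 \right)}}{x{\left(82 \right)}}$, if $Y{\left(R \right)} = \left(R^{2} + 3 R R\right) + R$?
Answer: $\frac{168305}{31094} \approx 5.4128$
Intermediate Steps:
$x{\left(l \right)} = -312 + l^{2} + 301 l$ ($x{\left(l \right)} = -3 - \left(309 - l^{2} - 301 l\right) = -3 + \left(-309 + l^{2} + 301 l\right) = -312 + l^{2} + 301 l$)
$Y{\left(R \right)} = R + 4 R^{2}$ ($Y{\left(R \right)} = \left(R^{2} + 3 R^{2}\right) + R = 4 R^{2} + R = R + 4 R^{2}$)
$\frac{Y{\left(205 \right)}}{x{\left(82 \right)}} = \frac{205 \left(1 + 4 \cdot 205\right)}{-312 + 82^{2} + 301 \cdot 82} = \frac{205 \left(1 + 820\right)}{-312 + 6724 + 24682} = \frac{205 \cdot 821}{31094} = 168305 \cdot \frac{1}{31094} = \frac{168305}{31094}$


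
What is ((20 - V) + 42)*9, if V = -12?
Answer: 666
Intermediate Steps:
((20 - V) + 42)*9 = ((20 - 1*(-12)) + 42)*9 = ((20 + 12) + 42)*9 = (32 + 42)*9 = 74*9 = 666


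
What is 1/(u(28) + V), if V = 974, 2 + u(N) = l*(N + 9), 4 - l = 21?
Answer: 1/343 ≈ 0.0029155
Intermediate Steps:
l = -17 (l = 4 - 1*21 = 4 - 21 = -17)
u(N) = -155 - 17*N (u(N) = -2 - 17*(N + 9) = -2 - 17*(9 + N) = -2 + (-153 - 17*N) = -155 - 17*N)
1/(u(28) + V) = 1/((-155 - 17*28) + 974) = 1/((-155 - 476) + 974) = 1/(-631 + 974) = 1/343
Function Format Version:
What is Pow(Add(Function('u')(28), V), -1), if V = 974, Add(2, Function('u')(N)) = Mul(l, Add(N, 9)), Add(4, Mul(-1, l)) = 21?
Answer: Rational(1, 343) ≈ 0.0029155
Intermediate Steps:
l = -17 (l = Add(4, Mul(-1, 21)) = Add(4, -21) = -17)
Function('u')(N) = Add(-155, Mul(-17, N)) (Function('u')(N) = Add(-2, Mul(-17, Add(N, 9))) = Add(-2, Mul(-17, Add(9, N))) = Add(-2, Add(-153, Mul(-17, N))) = Add(-155, Mul(-17, N)))
Pow(Add(Function('u')(28), V), -1) = Pow(Add(Add(-155, Mul(-17, 28)), 974), -1) = Pow(Add(Add(-155, -476), 974), -1) = Pow(Add(-631, 974), -1) = Pow(343, -1) = Rational(1, 343)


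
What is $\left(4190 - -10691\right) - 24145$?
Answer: $-9264$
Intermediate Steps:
$\left(4190 - -10691\right) - 24145 = \left(4190 + 10691\right) - 24145 = 14881 - 24145 = -9264$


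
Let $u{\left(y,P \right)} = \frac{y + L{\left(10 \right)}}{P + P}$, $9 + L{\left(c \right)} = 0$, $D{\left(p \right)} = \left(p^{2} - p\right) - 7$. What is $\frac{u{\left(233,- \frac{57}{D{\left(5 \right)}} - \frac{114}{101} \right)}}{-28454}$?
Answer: $\frac{73528}{102989253} \approx 0.00071394$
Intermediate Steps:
$D{\left(p \right)} = -7 + p^{2} - p$
$L{\left(c \right)} = -9$ ($L{\left(c \right)} = -9 + 0 = -9$)
$u{\left(y,P \right)} = \frac{-9 + y}{2 P}$ ($u{\left(y,P \right)} = \frac{y - 9}{P + P} = \frac{-9 + y}{2 P}$)
$\frac{u{\left(233,- \frac{57}{D{\left(5 \right)}} - \frac{114}{101} \right)}}{-28454} = \frac{\frac{1}{2} \frac{1}{- \frac{57}{-7 + 5^{2} - 5} - \frac{114}{101}} \left(-9 + 233\right)}{-28454} = \frac{1}{2} \frac{1}{- \frac{57}{-7 + 25 - 5} - \frac{114}{101}} \cdot 224 \left(- \frac{1}{28454}\right) = \frac{1}{2} \frac{1}{- \frac{57}{13} - \frac{114}{101}} \cdot 224 \left(- \frac{1}{28454}\right) = \frac{1}{2} \frac{1}{- \frac{7239}{1313}} \cdot 224 \left(- \frac{1}{28454}\right) = \frac{1}{2} \left(- \frac{1313}{7239}\right) 224 \left(- \frac{1}{28454}\right) = \left(- \frac{147056}{7239}\right) \left(- \frac{1}{28454}\right) = \frac{73528}{102989253}$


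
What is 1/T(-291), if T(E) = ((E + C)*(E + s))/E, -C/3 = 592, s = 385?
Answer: 97/64766 ≈ 0.0014977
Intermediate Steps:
C = -1776 (C = -3*592 = -1776)
T(E) = (-1776 + E)*(385 + E)/E (T(E) = ((E - 1776)*(E + 385))/E = ((-1776 + E)*(385 + E))/E = (-1776 + E)*(385 + E)/E)
1/T(-291) = 1/(-1391 - 291 - 683760/(-291)) = 1/(-1391 - 291 - 683760*(-1/291)) = 1/(-1391 - 291 + 227920/97) = 1/(64766/97) = 97/64766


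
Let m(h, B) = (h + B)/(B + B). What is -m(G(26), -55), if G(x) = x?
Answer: -29/110 ≈ -0.26364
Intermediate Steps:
m(h, B) = (B + h)/(2*B) (m(h, B) = (B + h)/((2*B)) = (B + h)*(1/(2*B)) = (B + h)/(2*B))
-m(G(26), -55) = -(-55 + 26)/(2*(-55)) = -(-1)*(-29)/(2*55) = -1*29/110 = -29/110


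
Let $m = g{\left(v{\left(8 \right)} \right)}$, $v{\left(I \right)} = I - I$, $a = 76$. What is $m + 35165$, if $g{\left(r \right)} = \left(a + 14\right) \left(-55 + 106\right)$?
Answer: $39755$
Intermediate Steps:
$v{\left(I \right)} = 0$
$g{\left(r \right)} = 4590$ ($g{\left(r \right)} = \left(76 + 14\right) \left(-55 + 106\right) = 90 \cdot 51 = 4590$)
$m = 4590$
$m + 35165 = 4590 + 35165 = 39755$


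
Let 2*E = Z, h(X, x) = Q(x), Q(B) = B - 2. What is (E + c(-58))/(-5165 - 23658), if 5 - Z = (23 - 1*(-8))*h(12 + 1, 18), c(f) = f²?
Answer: -6237/57646 ≈ -0.10819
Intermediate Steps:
Q(B) = -2 + B
h(X, x) = -2 + x
Z = -491 (Z = 5 - (23 - 1*(-8))*(-2 + 18) = 5 - (23 + 8)*16 = 5 - 31*16 = 5 - 1*496 = 5 - 496 = -491)
E = -491/2 (E = (½)*(-491) = -491/2 ≈ -245.50)
(E + c(-58))/(-5165 - 23658) = (-491/2 + (-58)²)/(-5165 - 23658) = (-491/2 + 3364)/(-28823) = (6237/2)*(-1/28823) = -6237/57646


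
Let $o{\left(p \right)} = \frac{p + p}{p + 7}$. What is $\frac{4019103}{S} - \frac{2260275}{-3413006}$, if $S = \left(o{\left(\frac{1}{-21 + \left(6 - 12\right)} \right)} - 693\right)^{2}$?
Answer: $\frac{130797105974982123}{14483467924099694} \approx 9.0308$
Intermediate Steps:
$o{\left(p \right)} = \frac{2 p}{7 + p}$
$S = \frac{4243610449}{8836}$ ($S = \left(\frac{2}{\left(-21 + \left(6 - 12\right)\right) \left(7 + \frac{1}{-21 + \left(6 - 12\right)}\right)} - 693\right)^{2} = \left(\frac{2}{\left(-21 - 6\right) \left(7 + \frac{1}{-21 - 6}\right)} - 693\right)^{2} = \left(\frac{2}{\left(-27\right) \left(7 + \frac{1}{-27}\right)} - 693\right)^{2} = \left(2 \left(- \frac{1}{27}\right) \frac{1}{7 - \frac{1}{27}} - 693\right)^{2} = \left(2 \left(- \frac{1}{27}\right) \frac{1}{\frac{188}{27}} - 693\right)^{2} = \left(2 \left(- \frac{1}{27}\right) \frac{27}{188} - 693\right)^{2} = \left(- \frac{1}{94} - 693\right)^{2} = \left(- \frac{65143}{94}\right)^{2} = \frac{4243610449}{8836} \approx 4.8026 \cdot 10^{5}$)
$\frac{4019103}{S} - \frac{2260275}{-3413006} = \frac{4019103}{\frac{4243610449}{8836}} - \frac{2260275}{-3413006} = 4019103 \cdot \frac{8836}{4243610449} - - \frac{2260275}{3413006} = \frac{35512794108}{4243610449} + \frac{2260275}{3413006} = \frac{130797105974982123}{14483467924099694}$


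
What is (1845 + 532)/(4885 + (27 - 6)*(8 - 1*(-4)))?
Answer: 2377/5137 ≈ 0.46272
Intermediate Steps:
(1845 + 532)/(4885 + (27 - 6)*(8 - 1*(-4))) = 2377/(4885 + 21*(8 + 4)) = 2377/(4885 + 21*12) = 2377/(4885 + 252) = 2377/5137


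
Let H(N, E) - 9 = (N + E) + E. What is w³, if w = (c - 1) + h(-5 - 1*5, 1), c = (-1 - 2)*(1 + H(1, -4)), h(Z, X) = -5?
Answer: -3375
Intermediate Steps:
H(N, E) = 9 + N + 2*E (H(N, E) = 9 + ((N + E) + E) = 9 + ((E + N) + E) = 9 + (N + 2*E) = 9 + N + 2*E)
c = -9 (c = (-1 - 2)*(1 + (9 + 1 + 2*(-4))) = -3*(1 + (9 + 1 - 8)) = -3*(1 + 2) = -3*3 = -9)
w = -15 (w = (-9 - 1) - 5 = -10 - 5 = -15)
w³ = (-15)³ = -3375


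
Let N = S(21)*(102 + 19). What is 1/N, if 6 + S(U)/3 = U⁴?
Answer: 1/70594425 ≈ 1.4165e-8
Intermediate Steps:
S(U) = -18 + 3*U⁴
N = 70594425 (N = (-18 + 3*21⁴)*(102 + 19) = (-18 + 3*194481)*121 = (-18 + 583443)*121 = 583425*121 = 70594425)
1/N = 1/70594425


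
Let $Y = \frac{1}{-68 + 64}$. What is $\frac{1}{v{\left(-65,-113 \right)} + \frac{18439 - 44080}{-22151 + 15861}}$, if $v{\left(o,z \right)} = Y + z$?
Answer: $- \frac{340}{37119} \approx -0.0091597$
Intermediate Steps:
$Y = - \frac{1}{4}$ ($Y = \frac{1}{-4} = - \frac{1}{4} \approx -0.25$)
$v{\left(o,z \right)} = - \frac{1}{4} + z$
$\frac{1}{v{\left(-65,-113 \right)} + \frac{18439 - 44080}{-22151 + 15861}} = \frac{1}{\left(- \frac{1}{4} - 113\right) + \frac{18439 - 44080}{-22151 + 15861}} = \frac{1}{- \frac{453}{4} - \frac{25641}{-6290}} = \frac{1}{- \frac{453}{4} - - \frac{693}{170}} = \frac{1}{- \frac{453}{4} + \frac{693}{170}} = \frac{1}{- \frac{37119}{340}} = - \frac{340}{37119}$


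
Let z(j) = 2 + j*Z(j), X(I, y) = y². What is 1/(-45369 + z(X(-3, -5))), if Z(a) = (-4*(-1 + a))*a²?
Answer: -1/1545367 ≈ -6.4710e-7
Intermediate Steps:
Z(a) = a²*(4 - 4*a) (Z(a) = (4 - 4*a)*a² = a²*(4 - 4*a))
z(j) = 2 + 4*j³*(1 - j) (z(j) = 2 + j*(4*j²*(1 - j)) = 2 + 4*j³*(1 - j))
1/(-45369 + z(X(-3, -5))) = 1/(-45369 + (2 + 4*((-5)²)³*(1 - 1*(-5)²))) = 1/(-45369 + (2 + 4*25³*(1 - 1*25))) = 1/(-45369 + (2 + 4*15625*(1 - 25))) = 1/(-45369 + (2 + 4*15625*(-24))) = 1/(-45369 + (2 - 1500000)) = 1/(-45369 - 1499998) = 1/(-1545367) = -1/1545367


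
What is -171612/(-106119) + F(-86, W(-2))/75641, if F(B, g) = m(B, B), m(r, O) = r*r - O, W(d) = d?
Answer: 1530542850/891883031 ≈ 1.7161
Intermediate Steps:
m(r, O) = r**2 - O
F(B, g) = B**2 - B
-171612/(-106119) + F(-86, W(-2))/75641 = -171612/(-106119) - 86*(-1 - 86)/75641 = -171612*(-1/106119) - 86*(-87)*(1/75641) = 19068/11791 + 7482*(1/75641) = 19068/11791 + 7482/75641 = 1530542850/891883031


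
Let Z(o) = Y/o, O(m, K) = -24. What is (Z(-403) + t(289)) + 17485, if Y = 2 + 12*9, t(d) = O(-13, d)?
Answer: 7036673/403 ≈ 17461.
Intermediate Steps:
t(d) = -24
Y = 110 (Y = 2 + 108 = 110)
Z(o) = 110/o
(Z(-403) + t(289)) + 17485 = (110/(-403) - 24) + 17485 = (110*(-1/403) - 24) + 17485 = (-110/403 - 24) + 17485 = -9782/403 + 17485 = 7036673/403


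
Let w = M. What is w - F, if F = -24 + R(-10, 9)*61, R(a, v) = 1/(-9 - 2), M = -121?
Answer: -1006/11 ≈ -91.455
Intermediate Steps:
w = -121
R(a, v) = -1/11 (R(a, v) = 1/(-11) = -1/11)
F = -325/11 (F = -24 - 1/11*61 = -24 - 61/11 = -325/11 ≈ -29.545)
w - F = -121 - 1*(-325/11) = -121 + 325/11 = -1006/11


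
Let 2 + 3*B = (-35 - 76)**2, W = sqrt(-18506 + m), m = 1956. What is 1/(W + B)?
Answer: 36957/151906711 - 45*I*sqrt(662)/151906711 ≈ 0.00024329 - 7.6219e-6*I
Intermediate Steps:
W = 5*I*sqrt(662) (W = sqrt(-18506 + 1956) = sqrt(-16550) = 5*I*sqrt(662) ≈ 128.65*I)
B = 12319/3 (B = -2/3 + (-35 - 76)**2/3 = -2/3 + (1/3)*(-111)**2 = -2/3 + (1/3)*12321 = -2/3 + 4107 = 12319/3 ≈ 4106.3)
1/(W + B) = 1/(5*I*sqrt(662) + 12319/3) = 1/(12319/3 + 5*I*sqrt(662))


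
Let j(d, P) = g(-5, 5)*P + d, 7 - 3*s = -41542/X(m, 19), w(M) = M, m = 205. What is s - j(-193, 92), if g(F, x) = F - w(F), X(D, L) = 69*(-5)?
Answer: 160628/1035 ≈ 155.20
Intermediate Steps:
X(D, L) = -345
g(F, x) = 0 (g(F, x) = F - F = 0)
s = -39127/1035 (s = 7/3 - (-41542)/(3*(-345)) = 7/3 - (-41542)*(-1)/(3*345) = 7/3 - ⅓*41542/345 = 7/3 - 41542/1035 = -39127/1035 ≈ -37.804)
j(d, P) = d (j(d, P) = 0*P + d = 0 + d = d)
s - j(-193, 92) = -39127/1035 - 1*(-193) = -39127/1035 + 193 = 160628/1035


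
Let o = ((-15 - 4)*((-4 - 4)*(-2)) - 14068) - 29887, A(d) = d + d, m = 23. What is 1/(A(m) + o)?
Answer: -1/44213 ≈ -2.2618e-5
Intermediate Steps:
A(d) = 2*d
o = -44259 (o = (-(-152)*(-2) - 14068) - 29887 = (-19*16 - 14068) - 29887 = (-304 - 14068) - 29887 = -14372 - 29887 = -44259)
1/(A(m) + o) = 1/(2*23 - 44259) = 1/(46 - 44259) = 1/(-44213) = -1/44213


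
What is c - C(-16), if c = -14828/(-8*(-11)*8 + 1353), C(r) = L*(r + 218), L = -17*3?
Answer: 1925126/187 ≈ 10295.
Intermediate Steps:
L = -51
C(r) = -11118 - 51*r (C(r) = -51*(r + 218) = -51*(218 + r) = -11118 - 51*r)
c = -1348/187 (c = -14828/(88*8 + 1353) = -14828/(704 + 1353) = -14828/2057 = -14828*1/2057 = -1348/187 ≈ -7.2086)
c - C(-16) = -1348/187 - (-11118 - 51*(-16)) = -1348/187 - (-11118 + 816) = -1348/187 - 1*(-10302) = -1348/187 + 10302 = 1925126/187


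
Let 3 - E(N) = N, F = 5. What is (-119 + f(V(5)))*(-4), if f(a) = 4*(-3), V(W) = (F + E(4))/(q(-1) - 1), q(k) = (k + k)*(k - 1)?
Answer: 524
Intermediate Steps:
q(k) = 2*k*(-1 + k) (q(k) = (2*k)*(-1 + k) = 2*k*(-1 + k))
E(N) = 3 - N
V(W) = 4/3 (V(W) = (5 + (3 - 1*4))/(2*(-1)*(-1 - 1) - 1) = (5 + (3 - 4))/(2*(-1)*(-2) - 1) = (5 - 1)/(4 - 1) = 4/3)
f(a) = -12
(-119 + f(V(5)))*(-4) = (-119 - 12)*(-4) = -131*(-4) = 524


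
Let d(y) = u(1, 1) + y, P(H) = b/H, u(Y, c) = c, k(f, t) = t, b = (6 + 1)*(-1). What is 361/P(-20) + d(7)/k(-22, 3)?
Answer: 21716/21 ≈ 1034.1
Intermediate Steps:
b = -7 (b = 7*(-1) = -7)
P(H) = -7/H
d(y) = 1 + y
361/P(-20) + d(7)/k(-22, 3) = 361/((-7/(-20))) + (1 + 7)/3 = 361/((-7*(-1/20))) + 8*(1/3) = 361/(7/20) + 8/3 = 361*(20/7) + 8/3 = 7220/7 + 8/3 = 21716/21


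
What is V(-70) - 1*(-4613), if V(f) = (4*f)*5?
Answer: 3213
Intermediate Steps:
V(f) = 20*f
V(-70) - 1*(-4613) = 20*(-70) - 1*(-4613) = -1400 + 4613 = 3213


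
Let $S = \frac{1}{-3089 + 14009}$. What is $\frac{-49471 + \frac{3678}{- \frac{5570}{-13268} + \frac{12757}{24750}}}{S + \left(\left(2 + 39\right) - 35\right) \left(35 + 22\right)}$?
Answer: $- \frac{2386294882692630}{17921455378469} \approx -133.15$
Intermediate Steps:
$S = \frac{1}{10920} \approx 9.1575 \cdot 10^{-5}$
$\frac{-49471 + \frac{3678}{- \frac{5570}{-13268} + \frac{12757}{24750}}}{S + \left(\left(2 + 39\right) - 35\right) \left(35 + 22\right)} = \frac{-49471 + \frac{3678}{- \frac{5570}{-13268} + \frac{12757}{24750}}}{\frac{1}{10920} + \left(\left(2 + 39\right) - 35\right) \left(35 + 22\right)} = \frac{-49471 + \frac{3678}{\left(-5570\right) \left(- \frac{1}{13268}\right) + 12757 \cdot \frac{1}{24750}}}{\frac{1}{10920} + \left(41 - 35\right) 57} = \frac{-49471 + \frac{3678}{\frac{2785}{6634} + \frac{12757}{24750}}}{\frac{1}{10920} + 6 \cdot 57} = \frac{-49471 + \frac{3678}{\frac{38389672}{41047875}}}{\frac{1}{10920} + 342} = \frac{-49471 + 3678 \cdot \frac{41047875}{38389672}}{\frac{3734641}{10920}} = \left(-49471 + \frac{75487042125}{19194836}\right) \frac{10920}{3734641} = \left(- \frac{874100689631}{19194836}\right) \frac{10920}{3734641} = - \frac{2386294882692630}{17921455378469}$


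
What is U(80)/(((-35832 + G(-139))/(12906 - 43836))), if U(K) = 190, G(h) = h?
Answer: 5876700/35971 ≈ 163.37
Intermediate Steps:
U(80)/(((-35832 + G(-139))/(12906 - 43836))) = 190/(((-35832 - 139)/(12906 - 43836))) = 190/((-35971/(-30930))) = 190/((-35971*(-1/30930))) = 190/(35971/30930) = 190*(30930/35971) = 5876700/35971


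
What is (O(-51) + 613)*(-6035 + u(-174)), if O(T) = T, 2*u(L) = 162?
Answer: -3346148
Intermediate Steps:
u(L) = 81 (u(L) = (1/2)*162 = 81)
(O(-51) + 613)*(-6035 + u(-174)) = (-51 + 613)*(-6035 + 81) = 562*(-5954) = -3346148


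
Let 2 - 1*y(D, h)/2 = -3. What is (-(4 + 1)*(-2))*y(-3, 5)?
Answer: 100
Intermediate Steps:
y(D, h) = 10 (y(D, h) = 4 - 2*(-3) = 4 + 6 = 10)
(-(4 + 1)*(-2))*y(-3, 5) = (-(4 + 1)*(-2))*10 = (-1*5*(-2))*10 = -5*(-2)*10 = 10*10 = 100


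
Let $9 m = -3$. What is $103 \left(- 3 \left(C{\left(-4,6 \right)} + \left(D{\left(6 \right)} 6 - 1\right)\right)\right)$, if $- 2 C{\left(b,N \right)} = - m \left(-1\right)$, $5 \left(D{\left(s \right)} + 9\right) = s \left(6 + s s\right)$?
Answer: $- \frac{764981}{10} \approx -76498.0$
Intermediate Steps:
$m = - \frac{1}{3}$ ($m = \frac{1}{9} \left(-3\right) = - \frac{1}{3} \approx -0.33333$)
$D{\left(s \right)} = -9 + \frac{s \left(6 + s^{2}\right)}{5}$ ($D{\left(s \right)} = -9 + \frac{s \left(6 + s s\right)}{5} = -9 + \frac{s \left(6 + s^{2}\right)}{5}$)
$C{\left(b,N \right)} = \frac{1}{6}$ ($C{\left(b,N \right)} = - \frac{\left(-1\right) \left(- \frac{1}{3}\right) \left(-1\right)}{2} = - \frac{\frac{1}{3} \left(-1\right)}{2} = \left(- \frac{1}{2}\right) \left(- \frac{1}{3}\right) = \frac{1}{6}$)
$103 \left(- 3 \left(C{\left(-4,6 \right)} + \left(D{\left(6 \right)} 6 - 1\right)\right)\right) = 103 \left(- 3 \left(\frac{1}{6} - \left(1 - \left(-9 + \frac{6^{3}}{5} + \frac{6}{5} \cdot 6\right) 6\right)\right)\right) = 103 \left(- 3 \left(\frac{1}{6} - \left(1 - \left(-9 + \frac{1}{5} \cdot 216 + \frac{36}{5}\right) 6\right)\right)\right) = 103 \left(- 3 \left(\frac{1}{6} - \left(1 - \left(-9 + \frac{216}{5} + \frac{36}{5}\right) 6\right)\right)\right) = 103 \left(- 3 \left(\frac{1}{6} + \left(\frac{207}{5} \cdot 6 - 1\right)\right)\right) = 103 \left(- 3 \left(\frac{1}{6} + \left(\frac{1242}{5} - 1\right)\right)\right) = 103 \left(- 3 \left(\frac{1}{6} + \frac{1237}{5}\right)\right) = 103 \left(\left(-3\right) \frac{7427}{30}\right) = 103 \left(- \frac{7427}{10}\right) = - \frac{764981}{10}$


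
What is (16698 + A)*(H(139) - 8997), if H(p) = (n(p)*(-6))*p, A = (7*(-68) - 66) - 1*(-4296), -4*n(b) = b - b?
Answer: -184006644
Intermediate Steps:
n(b) = 0 (n(b) = -(b - b)/4 = -¼*0 = 0)
A = 3754 (A = (-476 - 66) + 4296 = -542 + 4296 = 3754)
H(p) = 0 (H(p) = (0*(-6))*p = 0*p = 0)
(16698 + A)*(H(139) - 8997) = (16698 + 3754)*(0 - 8997) = 20452*(-8997) = -184006644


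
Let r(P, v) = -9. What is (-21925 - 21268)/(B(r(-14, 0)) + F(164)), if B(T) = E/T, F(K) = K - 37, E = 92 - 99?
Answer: -388737/1150 ≈ -338.03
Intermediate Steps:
E = -7
F(K) = -37 + K
B(T) = -7/T
(-21925 - 21268)/(B(r(-14, 0)) + F(164)) = (-21925 - 21268)/(-7/(-9) + (-37 + 164)) = -43193/(-7*(-1/9) + 127) = -43193/(7/9 + 127) = -43193/1150/9 = -43193*9/1150 = -388737/1150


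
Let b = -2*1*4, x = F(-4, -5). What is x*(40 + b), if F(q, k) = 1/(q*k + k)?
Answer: 32/15 ≈ 2.1333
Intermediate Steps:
F(q, k) = 1/(k + k*q) (F(q, k) = 1/(k*q + k) = 1/(k + k*q))
x = 1/15 (x = 1/((-5)*(1 - 4)) = -1/5/(-3) = -1/5*(-1/3) = 1/15 ≈ 0.066667)
b = -8 (b = -2*4 = -8)
x*(40 + b) = (40 - 8)/15 = (1/15)*32 = 32/15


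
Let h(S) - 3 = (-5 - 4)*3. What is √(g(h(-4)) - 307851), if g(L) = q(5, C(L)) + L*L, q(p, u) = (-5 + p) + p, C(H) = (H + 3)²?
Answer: I*√307270 ≈ 554.32*I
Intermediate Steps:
h(S) = -24 (h(S) = 3 + (-5 - 4)*3 = 3 - 9*3 = 3 - 27 = -24)
C(H) = (3 + H)²
q(p, u) = -5 + 2*p
g(L) = 5 + L² (g(L) = (-5 + 2*5) + L*L = (-5 + 10) + L² = 5 + L²)
√(g(h(-4)) - 307851) = √((5 + (-24)²) - 307851) = √((5 + 576) - 307851) = √(581 - 307851) = √(-307270) = I*√307270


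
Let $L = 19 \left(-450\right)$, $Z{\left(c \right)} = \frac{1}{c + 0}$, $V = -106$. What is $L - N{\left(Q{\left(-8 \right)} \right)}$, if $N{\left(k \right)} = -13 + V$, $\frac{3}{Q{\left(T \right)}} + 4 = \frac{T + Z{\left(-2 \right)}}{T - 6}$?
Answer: $-8431$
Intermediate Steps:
$Z{\left(c \right)} = \frac{1}{c}$
$Q{\left(T \right)} = \frac{3}{-4 + \frac{- \frac{1}{2} + T}{-6 + T}}$ ($Q{\left(T \right)} = \frac{3}{-4 + \frac{T + \frac{1}{-2}}{T - 6}} = \frac{3}{-4 + \frac{T - \frac{1}{2}}{-6 + T}} = \frac{3}{-4 + \frac{- \frac{1}{2} + T}{-6 + T}}$)
$N{\left(k \right)} = -119$ ($N{\left(k \right)} = -13 - 106 = -119$)
$L = -8550$
$L - N{\left(Q{\left(-8 \right)} \right)} = -8550 - -119 = -8550 + 119 = -8431$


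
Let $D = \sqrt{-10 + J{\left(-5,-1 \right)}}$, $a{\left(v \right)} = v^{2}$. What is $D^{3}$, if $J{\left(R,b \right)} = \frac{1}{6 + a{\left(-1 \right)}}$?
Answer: $- \frac{69 i \sqrt{483}}{49} \approx - 30.948 i$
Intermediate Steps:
$J{\left(R,b \right)} = \frac{1}{7}$ ($J{\left(R,b \right)} = \frac{1}{6 + \left(-1\right)^{2}} = \frac{1}{6 + 1} = \frac{1}{7}$)
$D = \frac{i \sqrt{483}}{7}$ ($D = \sqrt{-10 + \frac{1}{7}} = \sqrt{- \frac{69}{7}} = \frac{i \sqrt{483}}{7} \approx 3.1396 i$)
$D^{3} = \left(\frac{i \sqrt{483}}{7}\right)^{3} = - \frac{69 i \sqrt{483}}{49}$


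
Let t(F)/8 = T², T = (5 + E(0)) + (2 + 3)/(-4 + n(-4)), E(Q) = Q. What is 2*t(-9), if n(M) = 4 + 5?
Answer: 576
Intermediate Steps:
n(M) = 9
T = 6 (T = (5 + 0) + (2 + 3)/(-4 + 9) = 5 + 5/5 = 5 + 5*(⅕) = 5 + 1 = 6)
t(F) = 288 (t(F) = 8*6² = 8*36 = 288)
2*t(-9) = 2*288 = 576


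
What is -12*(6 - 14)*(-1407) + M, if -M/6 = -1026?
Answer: -128916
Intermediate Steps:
M = 6156 (M = -6*(-1026) = 6156)
-12*(6 - 14)*(-1407) + M = -12*(6 - 14)*(-1407) + 6156 = -12*(-8)*(-1407) + 6156 = 96*(-1407) + 6156 = -135072 + 6156 = -128916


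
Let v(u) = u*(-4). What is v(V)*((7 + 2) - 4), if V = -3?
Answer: 60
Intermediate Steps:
v(u) = -4*u
v(V)*((7 + 2) - 4) = (-4*(-3))*((7 + 2) - 4) = 12*(9 - 4) = 12*5 = 60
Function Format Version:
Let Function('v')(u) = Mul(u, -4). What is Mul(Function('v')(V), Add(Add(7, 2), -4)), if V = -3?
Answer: 60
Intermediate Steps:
Function('v')(u) = Mul(-4, u)
Mul(Function('v')(V), Add(Add(7, 2), -4)) = Mul(Mul(-4, -3), Add(Add(7, 2), -4)) = Mul(12, Add(9, -4)) = Mul(12, 5) = 60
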